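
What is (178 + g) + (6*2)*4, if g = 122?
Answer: 348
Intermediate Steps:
(178 + g) + (6*2)*4 = (178 + 122) + (6*2)*4 = 300 + 12*4 = 300 + 48 = 348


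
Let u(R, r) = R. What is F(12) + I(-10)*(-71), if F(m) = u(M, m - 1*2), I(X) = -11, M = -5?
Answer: 776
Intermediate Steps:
F(m) = -5
F(12) + I(-10)*(-71) = -5 - 11*(-71) = -5 + 781 = 776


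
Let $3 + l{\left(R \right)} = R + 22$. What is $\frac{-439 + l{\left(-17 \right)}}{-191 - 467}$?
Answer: $\frac{437}{658} \approx 0.66413$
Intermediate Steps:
$l{\left(R \right)} = 19 + R$ ($l{\left(R \right)} = -3 + \left(R + 22\right) = -3 + \left(22 + R\right) = 19 + R$)
$\frac{-439 + l{\left(-17 \right)}}{-191 - 467} = \frac{-439 + \left(19 - 17\right)}{-191 - 467} = \frac{-439 + 2}{-658} = \left(-437\right) \left(- \frac{1}{658}\right) = \frac{437}{658}$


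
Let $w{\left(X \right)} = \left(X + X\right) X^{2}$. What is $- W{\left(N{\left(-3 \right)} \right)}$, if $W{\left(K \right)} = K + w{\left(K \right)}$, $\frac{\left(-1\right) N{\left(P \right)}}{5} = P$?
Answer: $-6765$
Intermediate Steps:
$N{\left(P \right)} = - 5 P$
$w{\left(X \right)} = 2 X^{3}$ ($w{\left(X \right)} = 2 X X^{2} = 2 X^{3}$)
$W{\left(K \right)} = K + 2 K^{3}$
$- W{\left(N{\left(-3 \right)} \right)} = - (\left(-5\right) \left(-3\right) + 2 \left(\left(-5\right) \left(-3\right)\right)^{3}) = - (15 + 2 \cdot 15^{3}) = - (15 + 2 \cdot 3375) = - (15 + 6750) = \left(-1\right) 6765 = -6765$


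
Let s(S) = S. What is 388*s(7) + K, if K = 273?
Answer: 2989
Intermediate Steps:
388*s(7) + K = 388*7 + 273 = 2716 + 273 = 2989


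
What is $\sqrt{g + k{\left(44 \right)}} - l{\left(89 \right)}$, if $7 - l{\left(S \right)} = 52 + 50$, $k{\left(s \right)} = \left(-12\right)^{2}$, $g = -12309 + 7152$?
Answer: $95 + 3 i \sqrt{557} \approx 95.0 + 70.802 i$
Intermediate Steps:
$g = -5157$
$k{\left(s \right)} = 144$
$l{\left(S \right)} = -95$ ($l{\left(S \right)} = 7 - \left(52 + 50\right) = 7 - 102 = -95$)
$\sqrt{g + k{\left(44 \right)}} - l{\left(89 \right)} = \sqrt{-5157 + 144} - -95 = \sqrt{-5013} + 95 = 3 i \sqrt{557} + 95 = 95 + 3 i \sqrt{557}$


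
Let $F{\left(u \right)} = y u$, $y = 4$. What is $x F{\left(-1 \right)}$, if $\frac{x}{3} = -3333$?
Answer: $39996$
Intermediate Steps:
$x = -9999$ ($x = 3 \left(-3333\right) = -9999$)
$F{\left(u \right)} = 4 u$
$x F{\left(-1 \right)} = - 9999 \cdot 4 \left(-1\right) = \left(-9999\right) \left(-4\right) = 39996$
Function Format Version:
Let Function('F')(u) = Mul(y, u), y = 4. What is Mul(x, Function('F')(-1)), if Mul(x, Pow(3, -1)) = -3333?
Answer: 39996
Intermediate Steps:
x = -9999 (x = Mul(3, -3333) = -9999)
Function('F')(u) = Mul(4, u)
Mul(x, Function('F')(-1)) = Mul(-9999, Mul(4, -1)) = Mul(-9999, -4) = 39996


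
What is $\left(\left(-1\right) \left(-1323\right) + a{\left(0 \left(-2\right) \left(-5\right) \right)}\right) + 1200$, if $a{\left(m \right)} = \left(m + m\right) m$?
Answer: $2523$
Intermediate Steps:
$a{\left(m \right)} = 2 m^{2}$ ($a{\left(m \right)} = 2 m m = 2 m^{2}$)
$\left(\left(-1\right) \left(-1323\right) + a{\left(0 \left(-2\right) \left(-5\right) \right)}\right) + 1200 = \left(\left(-1\right) \left(-1323\right) + 2 \left(0 \left(-2\right) \left(-5\right)\right)^{2}\right) + 1200 = \left(1323 + 2 \left(0 \left(-5\right)\right)^{2}\right) + 1200 = \left(1323 + 2 \cdot 0^{2}\right) + 1200 = \left(1323 + 2 \cdot 0\right) + 1200 = \left(1323 + 0\right) + 1200 = 1323 + 1200 = 2523$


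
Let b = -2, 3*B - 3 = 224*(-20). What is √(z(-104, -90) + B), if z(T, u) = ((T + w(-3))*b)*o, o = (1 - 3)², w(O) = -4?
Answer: I*√5655/3 ≈ 25.067*I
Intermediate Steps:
B = -4477/3 (B = 1 + (224*(-20))/3 = 1 + (⅓)*(-4480) = 1 - 4480/3 = -4477/3 ≈ -1492.3)
o = 4 (o = (-2)² = 4)
z(T, u) = 32 - 8*T (z(T, u) = ((T - 4)*(-2))*4 = ((-4 + T)*(-2))*4 = (8 - 2*T)*4 = 32 - 8*T)
√(z(-104, -90) + B) = √((32 - 8*(-104)) - 4477/3) = √((32 + 832) - 4477/3) = √(864 - 4477/3) = √(-1885/3) = I*√5655/3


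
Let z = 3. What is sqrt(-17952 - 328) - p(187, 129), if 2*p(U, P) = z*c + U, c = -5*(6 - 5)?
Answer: -86 + 2*I*sqrt(4570) ≈ -86.0 + 135.2*I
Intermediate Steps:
c = -5 (c = -5*1 = -5)
p(U, P) = -15/2 + U/2 (p(U, P) = (3*(-5) + U)/2 = (-15 + U)/2 = -15/2 + U/2)
sqrt(-17952 - 328) - p(187, 129) = sqrt(-17952 - 328) - (-15/2 + (1/2)*187) = sqrt(-18280) - (-15/2 + 187/2) = 2*I*sqrt(4570) - 1*86 = 2*I*sqrt(4570) - 86 = -86 + 2*I*sqrt(4570)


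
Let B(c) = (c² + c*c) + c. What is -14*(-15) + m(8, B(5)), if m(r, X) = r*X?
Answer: 650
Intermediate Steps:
B(c) = c + 2*c² (B(c) = (c² + c²) + c = 2*c² + c = c + 2*c²)
m(r, X) = X*r
-14*(-15) + m(8, B(5)) = -14*(-15) + (5*(1 + 2*5))*8 = 210 + (5*(1 + 10))*8 = 210 + (5*11)*8 = 210 + 55*8 = 210 + 440 = 650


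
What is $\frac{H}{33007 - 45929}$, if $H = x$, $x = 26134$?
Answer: $- \frac{13067}{6461} \approx -2.0224$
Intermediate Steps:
$H = 26134$
$\frac{H}{33007 - 45929} = \frac{26134}{33007 - 45929} = \frac{26134}{-12922} = 26134 \left(- \frac{1}{12922}\right) = - \frac{13067}{6461}$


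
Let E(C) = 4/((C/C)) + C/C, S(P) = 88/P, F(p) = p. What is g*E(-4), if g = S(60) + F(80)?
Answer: 1222/3 ≈ 407.33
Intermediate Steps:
E(C) = 5 (E(C) = 4/1 + 1 = 4*1 + 1 = 4 + 1 = 5)
g = 1222/15 (g = 88/60 + 80 = 88*(1/60) + 80 = 22/15 + 80 = 1222/15 ≈ 81.467)
g*E(-4) = (1222/15)*5 = 1222/3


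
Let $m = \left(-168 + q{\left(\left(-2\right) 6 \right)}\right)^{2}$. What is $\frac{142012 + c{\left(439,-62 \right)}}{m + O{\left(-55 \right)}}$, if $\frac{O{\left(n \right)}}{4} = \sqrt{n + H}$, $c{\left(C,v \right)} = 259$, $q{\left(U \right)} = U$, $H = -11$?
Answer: $\frac{96032925}{21870022} - \frac{142271 i \sqrt{66}}{262440264} \approx 4.3911 - 0.0044041 i$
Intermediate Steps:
$O{\left(n \right)} = 4 \sqrt{-11 + n}$ ($O{\left(n \right)} = 4 \sqrt{n - 11} = 4 \sqrt{-11 + n}$)
$m = 32400$ ($m = \left(-168 - 12\right)^{2} = \left(-180\right)^{2} = 32400$)
$\frac{142012 + c{\left(439,-62 \right)}}{m + O{\left(-55 \right)}} = \frac{142012 + 259}{32400 + 4 \sqrt{-11 - 55}} = \frac{142271}{32400 + 4 \sqrt{-66}} = \frac{142271}{32400 + 4 i \sqrt{66}}$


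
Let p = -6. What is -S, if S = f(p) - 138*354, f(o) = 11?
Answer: 48841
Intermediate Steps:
S = -48841 (S = 11 - 138*354 = 11 - 48852 = -48841)
-S = -1*(-48841) = 48841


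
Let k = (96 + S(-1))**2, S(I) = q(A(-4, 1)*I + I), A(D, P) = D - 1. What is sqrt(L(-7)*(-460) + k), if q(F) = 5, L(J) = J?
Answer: sqrt(13421) ≈ 115.85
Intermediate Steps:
A(D, P) = -1 + D
S(I) = 5
k = 10201 (k = (96 + 5)**2 = 101**2 = 10201)
sqrt(L(-7)*(-460) + k) = sqrt(-7*(-460) + 10201) = sqrt(3220 + 10201) = sqrt(13421)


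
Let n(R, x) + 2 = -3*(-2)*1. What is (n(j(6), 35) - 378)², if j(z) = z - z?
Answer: 139876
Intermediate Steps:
j(z) = 0
n(R, x) = 4 (n(R, x) = -2 - 3*(-2)*1 = -2 + 6*1 = -2 + 6 = 4)
(n(j(6), 35) - 378)² = (4 - 378)² = (-374)² = 139876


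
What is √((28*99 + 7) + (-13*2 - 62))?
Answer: 3*√299 ≈ 51.875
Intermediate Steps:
√((28*99 + 7) + (-13*2 - 62)) = √((2772 + 7) + (-26 - 62)) = √(2779 - 88) = √2691 = 3*√299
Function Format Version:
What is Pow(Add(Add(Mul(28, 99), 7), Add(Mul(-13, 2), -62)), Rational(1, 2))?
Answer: Mul(3, Pow(299, Rational(1, 2))) ≈ 51.875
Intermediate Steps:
Pow(Add(Add(Mul(28, 99), 7), Add(Mul(-13, 2), -62)), Rational(1, 2)) = Pow(Add(Add(2772, 7), Add(-26, -62)), Rational(1, 2)) = Pow(Add(2779, -88), Rational(1, 2)) = Pow(2691, Rational(1, 2)) = Mul(3, Pow(299, Rational(1, 2)))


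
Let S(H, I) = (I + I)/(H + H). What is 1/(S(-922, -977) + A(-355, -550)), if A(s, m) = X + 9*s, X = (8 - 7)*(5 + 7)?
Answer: -922/2933749 ≈ -0.00031427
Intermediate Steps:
S(H, I) = I/H (S(H, I) = (2*I)/((2*H)) = (2*I)*(1/(2*H)) = I/H)
X = 12 (X = 1*12 = 12)
A(s, m) = 12 + 9*s
1/(S(-922, -977) + A(-355, -550)) = 1/(-977/(-922) + (12 + 9*(-355))) = 1/(-977*(-1/922) + (12 - 3195)) = 1/(977/922 - 3183) = 1/(-2933749/922) = -922/2933749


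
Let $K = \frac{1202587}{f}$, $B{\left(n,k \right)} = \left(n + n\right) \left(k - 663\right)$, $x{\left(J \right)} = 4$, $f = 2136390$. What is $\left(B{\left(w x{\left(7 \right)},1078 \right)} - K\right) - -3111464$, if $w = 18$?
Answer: $\frac{6774970038773}{2136390} \approx 3.1712 \cdot 10^{6}$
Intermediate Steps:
$B{\left(n,k \right)} = 2 n \left(-663 + k\right)$
$K = \frac{1202587}{2136390} \approx 0.56291$
$\left(B{\left(w x{\left(7 \right)},1078 \right)} - K\right) - -3111464 = \left(2 \cdot 18 \cdot 4 \left(-663 + 1078\right) - \frac{1202587}{2136390}\right) - -3111464 = \left(2 \cdot 72 \cdot 415 - \frac{1202587}{2136390}\right) + 3111464 = \left(59760 - \frac{1202587}{2136390}\right) + 3111464 = \frac{127669463813}{2136390} + 3111464 = \frac{6774970038773}{2136390}$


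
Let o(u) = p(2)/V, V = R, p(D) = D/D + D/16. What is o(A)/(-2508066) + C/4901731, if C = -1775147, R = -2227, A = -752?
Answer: -8813349200527917/24336388487308304 ≈ -0.36215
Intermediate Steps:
p(D) = 1 + D/16 (p(D) = 1 + D*(1/16) = 1 + D/16)
V = -2227
o(u) = -9/17816 (o(u) = (1 + (1/16)*2)/(-2227) = (1 + 1/8)*(-1/2227) = (9/8)*(-1/2227) = -9/17816)
o(A)/(-2508066) + C/4901731 = -9/17816/(-2508066) - 1775147/4901731 = -9/17816*(-1/2508066) - 1775147*1/4901731 = 1/4964855984 - 1775147/4901731 = -8813349200527917/24336388487308304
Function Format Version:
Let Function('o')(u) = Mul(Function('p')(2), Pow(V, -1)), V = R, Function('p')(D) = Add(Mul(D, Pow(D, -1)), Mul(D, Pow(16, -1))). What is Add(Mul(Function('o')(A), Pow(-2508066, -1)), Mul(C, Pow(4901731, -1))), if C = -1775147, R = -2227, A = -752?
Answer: Rational(-8813349200527917, 24336388487308304) ≈ -0.36215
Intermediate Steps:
Function('p')(D) = Add(1, Mul(Rational(1, 16), D)) (Function('p')(D) = Add(1, Mul(D, Rational(1, 16))) = Add(1, Mul(Rational(1, 16), D)))
V = -2227
Function('o')(u) = Rational(-9, 17816) (Function('o')(u) = Mul(Add(1, Mul(Rational(1, 16), 2)), Pow(-2227, -1)) = Mul(Add(1, Rational(1, 8)), Rational(-1, 2227)) = Mul(Rational(9, 8), Rational(-1, 2227)) = Rational(-9, 17816))
Add(Mul(Function('o')(A), Pow(-2508066, -1)), Mul(C, Pow(4901731, -1))) = Add(Mul(Rational(-9, 17816), Pow(-2508066, -1)), Mul(-1775147, Pow(4901731, -1))) = Add(Mul(Rational(-9, 17816), Rational(-1, 2508066)), Mul(-1775147, Rational(1, 4901731))) = Add(Rational(1, 4964855984), Rational(-1775147, 4901731)) = Rational(-8813349200527917, 24336388487308304)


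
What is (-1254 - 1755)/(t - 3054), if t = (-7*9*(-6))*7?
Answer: 59/8 ≈ 7.3750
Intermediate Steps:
t = 2646 (t = -63*(-6)*7 = 378*7 = 2646)
(-1254 - 1755)/(t - 3054) = (-1254 - 1755)/(2646 - 3054) = -3009/(-408) = -3009*(-1/408) = 59/8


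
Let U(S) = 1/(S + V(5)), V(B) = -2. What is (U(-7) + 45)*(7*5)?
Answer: 14140/9 ≈ 1571.1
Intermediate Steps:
U(S) = 1/(-2 + S) (U(S) = 1/(S - 2) = 1/(-2 + S))
(U(-7) + 45)*(7*5) = (1/(-2 - 7) + 45)*(7*5) = (1/(-9) + 45)*35 = (-⅑ + 45)*35 = (404/9)*35 = 14140/9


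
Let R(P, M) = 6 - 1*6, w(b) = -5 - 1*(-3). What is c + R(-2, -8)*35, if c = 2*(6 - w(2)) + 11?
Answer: 27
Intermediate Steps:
w(b) = -2 (w(b) = -5 + 3 = -2)
R(P, M) = 0 (R(P, M) = 6 - 6 = 0)
c = 27 (c = 2*(6 - 1*(-2)) + 11 = 2*(6 + 2) + 11 = 2*8 + 11 = 16 + 11 = 27)
c + R(-2, -8)*35 = 27 + 0*35 = 27 + 0 = 27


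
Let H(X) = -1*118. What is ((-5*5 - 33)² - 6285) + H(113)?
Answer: -3039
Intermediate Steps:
H(X) = -118
((-5*5 - 33)² - 6285) + H(113) = ((-5*5 - 33)² - 6285) - 118 = ((-25 - 33)² - 6285) - 118 = ((-58)² - 6285) - 118 = (3364 - 6285) - 118 = -2921 - 118 = -3039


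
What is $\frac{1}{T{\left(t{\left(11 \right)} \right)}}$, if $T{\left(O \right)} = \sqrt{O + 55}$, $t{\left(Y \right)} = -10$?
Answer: $\frac{\sqrt{5}}{15} \approx 0.14907$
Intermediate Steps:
$T{\left(O \right)} = \sqrt{55 + O}$
$\frac{1}{T{\left(t{\left(11 \right)} \right)}} = \frac{1}{\sqrt{55 - 10}} = \frac{1}{\sqrt{45}} = \frac{1}{3 \sqrt{5}} = \frac{\sqrt{5}}{15}$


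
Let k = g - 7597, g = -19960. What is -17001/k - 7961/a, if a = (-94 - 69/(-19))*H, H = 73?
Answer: 370539212/203177761 ≈ 1.8237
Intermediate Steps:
a = -125341/19 (a = (-94 - 69/(-19))*73 = (-94 - 69*(-1/19))*73 = (-94 + 69/19)*73 = -1717/19*73 = -125341/19 ≈ -6596.9)
k = -27557 (k = -19960 - 7597 = -27557)
-17001/k - 7961/a = -17001/(-27557) - 7961/(-125341/19) = -17001*(-1/27557) - 7961*(-19/125341) = 17001/27557 + 151259/125341 = 370539212/203177761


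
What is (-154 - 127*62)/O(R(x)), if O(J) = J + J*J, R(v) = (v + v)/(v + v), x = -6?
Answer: -4014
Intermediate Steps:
R(v) = 1 (R(v) = (2*v)/((2*v)) = (2*v)*(1/(2*v)) = 1)
O(J) = J + J²
(-154 - 127*62)/O(R(x)) = (-154 - 127*62)/((1*(1 + 1))) = (-154 - 7874)/((1*2)) = -8028/2 = -8028*½ = -4014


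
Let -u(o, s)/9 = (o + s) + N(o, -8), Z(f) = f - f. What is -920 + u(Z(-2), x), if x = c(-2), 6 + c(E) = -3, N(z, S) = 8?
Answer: -911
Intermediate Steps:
c(E) = -9 (c(E) = -6 - 3 = -9)
Z(f) = 0
x = -9
u(o, s) = -72 - 9*o - 9*s (u(o, s) = -9*((o + s) + 8) = -9*(8 + o + s) = -72 - 9*o - 9*s)
-920 + u(Z(-2), x) = -920 + (-72 - 9*0 - 9*(-9)) = -920 + (-72 + 0 + 81) = -920 + 9 = -911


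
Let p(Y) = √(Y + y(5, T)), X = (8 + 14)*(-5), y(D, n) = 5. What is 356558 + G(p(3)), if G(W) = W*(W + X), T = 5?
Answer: 356566 - 220*√2 ≈ 3.5626e+5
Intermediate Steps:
X = -110 (X = 22*(-5) = -110)
p(Y) = √(5 + Y) (p(Y) = √(Y + 5) = √(5 + Y))
G(W) = W*(-110 + W) (G(W) = W*(W - 110) = W*(-110 + W))
356558 + G(p(3)) = 356558 + √(5 + 3)*(-110 + √(5 + 3)) = 356558 + √8*(-110 + √8) = 356558 + (2*√2)*(-110 + 2*√2) = 356558 + 2*√2*(-110 + 2*√2)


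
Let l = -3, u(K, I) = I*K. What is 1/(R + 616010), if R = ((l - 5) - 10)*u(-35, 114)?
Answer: 1/687830 ≈ 1.4538e-6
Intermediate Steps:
R = 71820 (R = ((-3 - 5) - 10)*(114*(-35)) = (-8 - 10)*(-3990) = -18*(-3990) = 71820)
1/(R + 616010) = 1/(71820 + 616010) = 1/687830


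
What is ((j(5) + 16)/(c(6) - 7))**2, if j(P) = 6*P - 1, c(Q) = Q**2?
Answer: 2025/841 ≈ 2.4078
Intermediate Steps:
j(P) = -1 + 6*P
((j(5) + 16)/(c(6) - 7))**2 = (((-1 + 6*5) + 16)/(6**2 - 7))**2 = (((-1 + 30) + 16)/(36 - 7))**2 = ((29 + 16)/29)**2 = (45*(1/29))**2 = (45/29)**2 = 2025/841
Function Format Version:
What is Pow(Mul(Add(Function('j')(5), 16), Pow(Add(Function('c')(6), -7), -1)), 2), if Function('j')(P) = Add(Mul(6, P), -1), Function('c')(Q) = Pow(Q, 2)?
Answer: Rational(2025, 841) ≈ 2.4078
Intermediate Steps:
Function('j')(P) = Add(-1, Mul(6, P))
Pow(Mul(Add(Function('j')(5), 16), Pow(Add(Function('c')(6), -7), -1)), 2) = Pow(Mul(Add(Add(-1, Mul(6, 5)), 16), Pow(Add(Pow(6, 2), -7), -1)), 2) = Pow(Mul(Add(Add(-1, 30), 16), Pow(Add(36, -7), -1)), 2) = Pow(Mul(Add(29, 16), Pow(29, -1)), 2) = Pow(Mul(45, Rational(1, 29)), 2) = Pow(Rational(45, 29), 2) = Rational(2025, 841)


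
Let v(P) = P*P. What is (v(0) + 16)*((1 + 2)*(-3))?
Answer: -144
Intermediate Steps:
v(P) = P²
(v(0) + 16)*((1 + 2)*(-3)) = (0² + 16)*((1 + 2)*(-3)) = (0 + 16)*(3*(-3)) = 16*(-9) = -144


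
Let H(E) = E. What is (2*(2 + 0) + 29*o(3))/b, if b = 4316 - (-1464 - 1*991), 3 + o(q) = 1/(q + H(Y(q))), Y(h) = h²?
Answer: -967/81252 ≈ -0.011901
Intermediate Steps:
o(q) = -3 + 1/(q + q²)
b = 6771 (b = 4316 - (-1464 - 991) = 4316 - 1*(-2455) = 4316 + 2455 = 6771)
(2*(2 + 0) + 29*o(3))/b = (2*(2 + 0) + 29*((1 - 3*3 - 3*3²)/(3*(1 + 3))))/6771 = (2*2 + 29*((⅓)*(1 - 9 - 3*9)/4))*(1/6771) = (4 + 29*((⅓)*(¼)*(1 - 9 - 27)))*(1/6771) = (4 + 29*((⅓)*(¼)*(-35)))*(1/6771) = (4 + 29*(-35/12))*(1/6771) = (4 - 1015/12)*(1/6771) = -967/12*1/6771 = -967/81252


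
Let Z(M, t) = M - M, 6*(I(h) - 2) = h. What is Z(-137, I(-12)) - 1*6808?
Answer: -6808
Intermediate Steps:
I(h) = 2 + h/6
Z(M, t) = 0
Z(-137, I(-12)) - 1*6808 = 0 - 1*6808 = 0 - 6808 = -6808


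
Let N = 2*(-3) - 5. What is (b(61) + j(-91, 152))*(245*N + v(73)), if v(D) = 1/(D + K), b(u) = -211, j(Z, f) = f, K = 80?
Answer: 24327706/153 ≈ 1.5900e+5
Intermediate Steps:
N = -11 (N = -6 - 5 = -11)
v(D) = 1/(80 + D) (v(D) = 1/(D + 80) = 1/(80 + D))
(b(61) + j(-91, 152))*(245*N + v(73)) = (-211 + 152)*(245*(-11) + 1/(80 + 73)) = -59*(-2695 + 1/153) = -59*(-412334/153) = 24327706/153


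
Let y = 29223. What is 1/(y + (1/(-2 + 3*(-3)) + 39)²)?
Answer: 121/3719167 ≈ 3.2534e-5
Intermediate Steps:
1/(y + (1/(-2 + 3*(-3)) + 39)²) = 1/(29223 + (1/(-2 + 3*(-3)) + 39)²) = 1/(29223 + (1/(-2 - 9) + 39)²) = 1/(29223 + (1/(-11) + 39)²) = 1/(29223 + (-1/11 + 39)²) = 1/(29223 + (428/11)²) = 1/(29223 + 183184/121) = 1/(3719167/121) = 121/3719167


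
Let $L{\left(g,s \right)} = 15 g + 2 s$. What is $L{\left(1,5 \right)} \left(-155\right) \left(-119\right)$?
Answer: $461125$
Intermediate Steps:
$L{\left(g,s \right)} = 2 s + 15 g$
$L{\left(1,5 \right)} \left(-155\right) \left(-119\right) = \left(2 \cdot 5 + 15 \cdot 1\right) \left(-155\right) \left(-119\right) = \left(10 + 15\right) \left(-155\right) \left(-119\right) = 25 \left(-155\right) \left(-119\right) = \left(-3875\right) \left(-119\right) = 461125$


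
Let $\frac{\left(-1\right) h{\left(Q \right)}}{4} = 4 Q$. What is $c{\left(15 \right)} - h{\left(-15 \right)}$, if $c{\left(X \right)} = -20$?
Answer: $-260$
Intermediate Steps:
$h{\left(Q \right)} = - 16 Q$ ($h{\left(Q \right)} = - 4 \cdot 4 Q = - 16 Q$)
$c{\left(15 \right)} - h{\left(-15 \right)} = -20 - \left(-16\right) \left(-15\right) = -20 - 240 = -260$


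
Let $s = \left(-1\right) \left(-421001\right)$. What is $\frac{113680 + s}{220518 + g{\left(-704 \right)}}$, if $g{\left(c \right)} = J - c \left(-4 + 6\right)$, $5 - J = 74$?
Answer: $\frac{534681}{221857} \approx 2.41$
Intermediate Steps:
$J = -69$ ($J = 5 - 74 = -69$)
$g{\left(c \right)} = -69 - 2 c$ ($g{\left(c \right)} = -69 - c \left(-4 + 6\right) = -69 - c 2 = -69 - 2 c$)
$s = 421001$
$\frac{113680 + s}{220518 + g{\left(-704 \right)}} = \frac{113680 + 421001}{220518 - -1339} = \frac{534681}{220518 + \left(-69 + 1408\right)} = \frac{534681}{220518 + 1339} = \frac{534681}{221857}$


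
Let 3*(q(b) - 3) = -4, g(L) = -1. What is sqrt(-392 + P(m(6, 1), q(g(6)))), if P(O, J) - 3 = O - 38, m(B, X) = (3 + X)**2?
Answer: I*sqrt(411) ≈ 20.273*I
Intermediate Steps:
q(b) = 5/3 (q(b) = 3 + (1/3)*(-4) = 3 - 4/3 = 5/3)
P(O, J) = -35 + O (P(O, J) = 3 + (O - 38) = 3 + (-38 + O) = -35 + O)
sqrt(-392 + P(m(6, 1), q(g(6)))) = sqrt(-392 + (-35 + (3 + 1)**2)) = sqrt(-392 + (-35 + 4**2)) = sqrt(-392 + (-35 + 16)) = sqrt(-392 - 19) = sqrt(-411) = I*sqrt(411)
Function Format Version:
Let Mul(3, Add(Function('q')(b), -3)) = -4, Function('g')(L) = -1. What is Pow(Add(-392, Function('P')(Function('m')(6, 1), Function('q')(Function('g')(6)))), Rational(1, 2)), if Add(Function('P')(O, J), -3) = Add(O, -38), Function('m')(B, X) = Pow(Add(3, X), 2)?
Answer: Mul(I, Pow(411, Rational(1, 2))) ≈ Mul(20.273, I)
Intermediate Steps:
Function('q')(b) = Rational(5, 3) (Function('q')(b) = Add(3, Mul(Rational(1, 3), -4)) = Add(3, Rational(-4, 3)) = Rational(5, 3))
Function('P')(O, J) = Add(-35, O) (Function('P')(O, J) = Add(3, Add(O, -38)) = Add(3, Add(-38, O)) = Add(-35, O))
Pow(Add(-392, Function('P')(Function('m')(6, 1), Function('q')(Function('g')(6)))), Rational(1, 2)) = Pow(Add(-392, Add(-35, Pow(Add(3, 1), 2))), Rational(1, 2)) = Pow(Add(-392, Add(-35, Pow(4, 2))), Rational(1, 2)) = Pow(Add(-392, Add(-35, 16)), Rational(1, 2)) = Pow(Add(-392, -19), Rational(1, 2)) = Pow(-411, Rational(1, 2)) = Mul(I, Pow(411, Rational(1, 2)))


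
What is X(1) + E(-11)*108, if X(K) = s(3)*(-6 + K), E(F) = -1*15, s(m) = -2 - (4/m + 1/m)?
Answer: -4805/3 ≈ -1601.7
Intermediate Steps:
s(m) = -2 - 5/m (s(m) = -2 - (4/m + 1/m) = -2 - 5/m)
E(F) = -15
X(K) = 22 - 11*K/3 (X(K) = (-2 - 5/3)*(-6 + K) = -11*(-6 + K)/3 = 22 - 11*K/3)
X(1) + E(-11)*108 = (22 - 11/3*1) - 15*108 = (22 - 11/3) - 1620 = 55/3 - 1620 = -4805/3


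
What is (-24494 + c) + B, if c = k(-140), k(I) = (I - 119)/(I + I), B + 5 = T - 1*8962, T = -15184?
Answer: -1945763/40 ≈ -48644.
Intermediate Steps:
B = -24151 (B = -5 + (-15184 - 1*8962) = -5 + (-15184 - 8962) = -5 - 24146 = -24151)
k(I) = (-119 + I)/(2*I) (k(I) = (-119 + I)/((2*I)) = (-119 + I)*(1/(2*I)) = (-119 + I)/(2*I))
c = 37/40 (c = (1/2)*(-119 - 140)/(-140) = (1/2)*(-1/140)*(-259) = 37/40 ≈ 0.92500)
(-24494 + c) + B = (-24494 + 37/40) - 24151 = -979723/40 - 24151 = -1945763/40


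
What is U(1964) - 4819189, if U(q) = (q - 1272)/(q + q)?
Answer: -4732443425/982 ≈ -4.8192e+6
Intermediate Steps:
U(q) = (-1272 + q)/(2*q) (U(q) = (-1272 + q)/((2*q)) = (-1272 + q)*(1/(2*q)) = (-1272 + q)/(2*q))
U(1964) - 4819189 = (1/2)*(-1272 + 1964)/1964 - 4819189 = (1/2)*(1/1964)*692 - 4819189 = 173/982 - 4819189 = -4732443425/982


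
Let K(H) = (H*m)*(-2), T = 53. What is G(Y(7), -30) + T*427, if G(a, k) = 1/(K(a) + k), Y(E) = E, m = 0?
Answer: 678929/30 ≈ 22631.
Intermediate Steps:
K(H) = 0 (K(H) = (H*0)*(-2) = 0*(-2) = 0)
G(a, k) = 1/k (G(a, k) = 1/(0 + k) = 1/k)
G(Y(7), -30) + T*427 = 1/(-30) + 53*427 = -1/30 + 22631 = 678929/30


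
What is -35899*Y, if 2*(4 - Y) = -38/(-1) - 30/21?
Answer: 3589900/7 ≈ 5.1284e+5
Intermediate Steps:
Y = -100/7 (Y = 4 - (-38/(-1) - 30/21)/2 = 4 - (-38*(-1) - 30*1/21)/2 = 4 - (38 - 10/7)/2 = 4 - 1/2*256/7 = 4 - 128/7 = -100/7 ≈ -14.286)
-35899*Y = -35899*(-100/7) = 3589900/7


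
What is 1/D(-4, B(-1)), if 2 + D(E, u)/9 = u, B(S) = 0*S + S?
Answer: -1/27 ≈ -0.037037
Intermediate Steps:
B(S) = S (B(S) = 0 + S = S)
D(E, u) = -18 + 9*u
1/D(-4, B(-1)) = 1/(-18 + 9*(-1)) = 1/(-18 - 9) = 1/(-27) = -1/27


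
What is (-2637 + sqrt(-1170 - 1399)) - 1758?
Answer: -4395 + I*sqrt(2569) ≈ -4395.0 + 50.685*I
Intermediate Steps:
(-2637 + sqrt(-1170 - 1399)) - 1758 = (-2637 + sqrt(-2569)) - 1758 = (-2637 + I*sqrt(2569)) - 1758 = -4395 + I*sqrt(2569)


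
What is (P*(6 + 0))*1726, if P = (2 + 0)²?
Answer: 41424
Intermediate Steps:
P = 4 (P = 2² = 4)
(P*(6 + 0))*1726 = (4*(6 + 0))*1726 = (4*6)*1726 = 24*1726 = 41424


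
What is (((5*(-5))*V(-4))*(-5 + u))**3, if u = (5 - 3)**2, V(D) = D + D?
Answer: -8000000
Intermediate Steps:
V(D) = 2*D
u = 4 (u = 2**2 = 4)
(((5*(-5))*V(-4))*(-5 + u))**3 = (((5*(-5))*(2*(-4)))*(-5 + 4))**3 = (-25*(-8)*(-1))**3 = (200*(-1))**3 = (-200)**3 = -8000000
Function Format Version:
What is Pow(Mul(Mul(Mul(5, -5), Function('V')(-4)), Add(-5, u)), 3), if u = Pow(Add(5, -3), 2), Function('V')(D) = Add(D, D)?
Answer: -8000000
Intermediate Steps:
Function('V')(D) = Mul(2, D)
u = 4 (u = Pow(2, 2) = 4)
Pow(Mul(Mul(Mul(5, -5), Function('V')(-4)), Add(-5, u)), 3) = Pow(Mul(Mul(Mul(5, -5), Mul(2, -4)), Add(-5, 4)), 3) = Pow(Mul(Mul(-25, -8), -1), 3) = Pow(Mul(200, -1), 3) = Pow(-200, 3) = -8000000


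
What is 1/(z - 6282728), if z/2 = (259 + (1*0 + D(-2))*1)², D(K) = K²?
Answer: -1/6144390 ≈ -1.6275e-7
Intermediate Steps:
z = 138338 (z = 2*(259 + (1*0 + (-2)²)*1)² = 2*(259 + (0 + 4)*1)² = 2*(259 + 4*1)² = 2*(259 + 4)² = 2*263² = 2*69169 = 138338)
1/(z - 6282728) = 1/(138338 - 6282728) = 1/(-6144390) = -1/6144390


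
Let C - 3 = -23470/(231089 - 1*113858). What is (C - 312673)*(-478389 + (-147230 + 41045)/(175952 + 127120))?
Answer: 110717186706165950965/740196534 ≈ 1.4958e+11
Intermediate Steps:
C = 328223/117231 (C = 3 - 23470/(231089 - 1*113858) = 3 - 23470/(231089 - 113858) = 3 - 23470/117231 = 328223/117231 ≈ 2.7998)
(C - 312673)*(-478389 + (-147230 + 41045)/(175952 + 127120)) = (328223/117231 - 312673)*(-478389 + (-147230 + 41045)/(175952 + 127120)) = -36654640240*(-478389 - 106185/303072)/117231 = -36654640240*(-478389 - 106185*1/303072)/117231 = -36654640240*(-478389 - 35395/101024)/117231 = -36654640240/117231*(-48328805731/101024) = 110717186706165950965/740196534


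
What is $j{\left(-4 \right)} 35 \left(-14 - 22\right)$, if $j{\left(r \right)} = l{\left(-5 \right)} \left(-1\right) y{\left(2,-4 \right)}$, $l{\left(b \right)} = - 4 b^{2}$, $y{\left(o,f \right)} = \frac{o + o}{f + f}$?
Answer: $63000$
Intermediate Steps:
$y{\left(o,f \right)} = \frac{o}{f}$ ($y{\left(o,f \right)} = \frac{2 o}{2 f} = 2 o \frac{1}{2 f} = \frac{o}{f}$)
$j{\left(r \right)} = -50$ ($j{\left(r \right)} = - 4 \left(-5\right)^{2} \left(-1\right) \frac{2}{-4} = \left(-4\right) 25 \left(-1\right) 2 \left(- \frac{1}{4}\right) = \left(-100\right) \left(-1\right) \left(- \frac{1}{2}\right) = 100 \left(- \frac{1}{2}\right) = -50$)
$j{\left(-4 \right)} 35 \left(-14 - 22\right) = \left(-50\right) 35 \left(-14 - 22\right) = \left(-1750\right) \left(-36\right) = 63000$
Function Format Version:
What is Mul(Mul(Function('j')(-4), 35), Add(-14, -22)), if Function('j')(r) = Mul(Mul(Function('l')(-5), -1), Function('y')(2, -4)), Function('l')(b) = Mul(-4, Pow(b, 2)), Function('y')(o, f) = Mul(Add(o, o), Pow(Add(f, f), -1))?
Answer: 63000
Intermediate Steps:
Function('y')(o, f) = Mul(o, Pow(f, -1)) (Function('y')(o, f) = Mul(Mul(2, o), Pow(Mul(2, f), -1)) = Mul(Mul(2, o), Mul(Rational(1, 2), Pow(f, -1))) = Mul(o, Pow(f, -1)))
Function('j')(r) = -50 (Function('j')(r) = Mul(Mul(Mul(-4, Pow(-5, 2)), -1), Mul(2, Pow(-4, -1))) = Mul(Mul(Mul(-4, 25), -1), Mul(2, Rational(-1, 4))) = Mul(Mul(-100, -1), Rational(-1, 2)) = Mul(100, Rational(-1, 2)) = -50)
Mul(Mul(Function('j')(-4), 35), Add(-14, -22)) = Mul(Mul(-50, 35), Add(-14, -22)) = Mul(-1750, -36) = 63000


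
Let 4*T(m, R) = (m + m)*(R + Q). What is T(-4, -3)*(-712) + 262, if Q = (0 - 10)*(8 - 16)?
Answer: 109910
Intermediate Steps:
Q = 80 (Q = -10*(-8) = 80)
T(m, R) = m*(80 + R)/2 (T(m, R) = ((m + m)*(R + 80))/4 = ((2*m)*(80 + R))/4 = (2*m*(80 + R))/4 = m*(80 + R)/2)
T(-4, -3)*(-712) + 262 = ((½)*(-4)*(80 - 3))*(-712) + 262 = ((½)*(-4)*77)*(-712) + 262 = -154*(-712) + 262 = 109648 + 262 = 109910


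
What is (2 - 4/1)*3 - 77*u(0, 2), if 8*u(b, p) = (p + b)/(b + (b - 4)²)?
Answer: -461/64 ≈ -7.2031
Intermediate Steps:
u(b, p) = (b + p)/(8*(b + (-4 + b)²)) (u(b, p) = ((p + b)/(b + (b - 4)²))/8 = ((b + p)/(b + (-4 + b)²))/8 = (b + p)/(8*(b + (-4 + b)²)))
(2 - 4/1)*3 - 77*u(0, 2) = (2 - 4/1)*3 - 77*(0 + 2)/(8*(0 + (-4 + 0)²)) = (2 - 4*1)*3 - 77*2/(8*(0 + (-4)²)) = (2 - 4)*3 - 77*2/(8*(0 + 16)) = -2*3 - 77*2/(8*16) = -6 - 77*2/(8*16) = -6 - 77*1/64 = -6 - 77/64 = -461/64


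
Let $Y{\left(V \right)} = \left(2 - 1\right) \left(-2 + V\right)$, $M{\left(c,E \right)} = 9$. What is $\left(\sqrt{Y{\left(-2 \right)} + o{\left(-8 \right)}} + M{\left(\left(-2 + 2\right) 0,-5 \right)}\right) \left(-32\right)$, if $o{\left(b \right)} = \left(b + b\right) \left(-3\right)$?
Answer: $-288 - 64 \sqrt{11} \approx -500.26$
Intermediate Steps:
$Y{\left(V \right)} = -2 + V$ ($Y{\left(V \right)} = 1 \left(-2 + V\right) = -2 + V$)
$o{\left(b \right)} = - 6 b$ ($o{\left(b \right)} = 2 b \left(-3\right) = - 6 b$)
$\left(\sqrt{Y{\left(-2 \right)} + o{\left(-8 \right)}} + M{\left(\left(-2 + 2\right) 0,-5 \right)}\right) \left(-32\right) = \left(\sqrt{\left(-2 - 2\right) - -48} + 9\right) \left(-32\right) = \left(\sqrt{-4 + 48} + 9\right) \left(-32\right) = \left(\sqrt{44} + 9\right) \left(-32\right) = \left(2 \sqrt{11} + 9\right) \left(-32\right) = \left(9 + 2 \sqrt{11}\right) \left(-32\right) = -288 - 64 \sqrt{11}$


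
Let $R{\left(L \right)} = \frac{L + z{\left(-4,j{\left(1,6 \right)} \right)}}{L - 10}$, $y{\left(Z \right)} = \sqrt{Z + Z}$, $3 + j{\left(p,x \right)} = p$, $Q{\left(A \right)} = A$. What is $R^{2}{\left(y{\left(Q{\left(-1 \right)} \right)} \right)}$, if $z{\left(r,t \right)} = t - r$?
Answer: $\frac{i - 2 \sqrt{2}}{10 \sqrt{2} + 49 i} \approx 0.0034602 + 0.058722 i$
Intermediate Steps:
$j{\left(p,x \right)} = -3 + p$
$y{\left(Z \right)} = \sqrt{2} \sqrt{Z}$ ($y{\left(Z \right)} = \sqrt{2 Z} = \sqrt{2} \sqrt{Z}$)
$R{\left(L \right)} = \frac{2 + L}{-10 + L}$ ($R{\left(L \right)} = \frac{L + \left(\left(-3 + 1\right) - -4\right)}{L - 10} = \frac{L + \left(-2 + 4\right)}{-10 + L} = \frac{L + 2}{-10 + L} = \frac{2 + L}{-10 + L}$)
$R^{2}{\left(y{\left(Q{\left(-1 \right)} \right)} \right)} = \left(\frac{2 + \sqrt{2} \sqrt{-1}}{-10 + \sqrt{2} \sqrt{-1}}\right)^{2} = \left(\frac{2 + \sqrt{2} i}{-10 + \sqrt{2} i}\right)^{2} = \left(\frac{2 + i \sqrt{2}}{-10 + i \sqrt{2}}\right)^{2} = \frac{\left(2 + i \sqrt{2}\right)^{2}}{\left(-10 + i \sqrt{2}\right)^{2}}$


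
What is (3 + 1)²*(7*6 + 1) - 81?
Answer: 607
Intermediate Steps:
(3 + 1)²*(7*6 + 1) - 81 = 4²*(42 + 1) - 81 = 16*43 - 81 = 688 - 81 = 607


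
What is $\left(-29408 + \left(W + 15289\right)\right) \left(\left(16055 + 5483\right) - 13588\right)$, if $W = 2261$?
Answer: $-94271100$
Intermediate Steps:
$\left(-29408 + \left(W + 15289\right)\right) \left(\left(16055 + 5483\right) - 13588\right) = \left(-29408 + \left(2261 + 15289\right)\right) \left(\left(16055 + 5483\right) - 13588\right) = \left(-29408 + 17550\right) \left(21538 - 13588\right) = \left(-11858\right) 7950 = -94271100$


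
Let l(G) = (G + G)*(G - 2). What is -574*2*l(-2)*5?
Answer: -91840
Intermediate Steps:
l(G) = 2*G*(-2 + G) (l(G) = (2*G)*(-2 + G) = 2*G*(-2 + G))
-574*2*l(-2)*5 = -574*2*(2*(-2)*(-2 - 2))*5 = -574*2*(2*(-2)*(-4))*5 = -574*2*16*5 = -18368*5 = -574*160 = -91840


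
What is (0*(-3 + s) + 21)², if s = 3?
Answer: 441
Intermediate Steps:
(0*(-3 + s) + 21)² = (0*(-3 + 3) + 21)² = (0*0 + 21)² = (0 + 21)² = 21² = 441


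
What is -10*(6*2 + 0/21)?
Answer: -120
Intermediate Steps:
-10*(6*2 + 0/21) = -10*(12 + 0*(1/21)) = -10*(12 + 0) = -10*12 = -120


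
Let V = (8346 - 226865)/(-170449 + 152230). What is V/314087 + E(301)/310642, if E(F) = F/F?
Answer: 73603530251/1777602575806026 ≈ 4.1406e-5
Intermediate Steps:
E(F) = 1
V = 218519/18219 (V = -218519/(-18219) = -218519*(-1/18219) = 218519/18219 ≈ 11.994)
V/314087 + E(301)/310642 = (218519/18219)/314087 + 1/310642 = (218519/18219)*(1/314087) + 1*(1/310642) = 218519/5722351053 + 1/310642 = 73603530251/1777602575806026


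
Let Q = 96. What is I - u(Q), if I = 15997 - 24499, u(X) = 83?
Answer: -8585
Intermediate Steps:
I = -8502
I - u(Q) = -8502 - 1*83 = -8502 - 83 = -8585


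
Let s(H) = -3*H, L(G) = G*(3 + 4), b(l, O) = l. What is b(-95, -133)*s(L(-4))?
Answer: -7980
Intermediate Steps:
L(G) = 7*G (L(G) = G*7 = 7*G)
b(-95, -133)*s(L(-4)) = -(-285)*7*(-4) = -(-285)*(-28) = -95*84 = -7980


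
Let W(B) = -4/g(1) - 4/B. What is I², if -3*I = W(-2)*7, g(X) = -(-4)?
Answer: 49/9 ≈ 5.4444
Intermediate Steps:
g(X) = 4 (g(X) = -1*(-4) = 4)
W(B) = -1 - 4/B (W(B) = -4/4 - 4/B = -4*¼ - 4/B = -1 - 4/B)
I = -7/3 (I = -(-4 - 1*(-2))/(-2)*7/3 = -(-(-4 + 2)/2)*7/3 = -(-½*(-2))*7/3 = -7/3 ≈ -2.3333)
I² = (-7/3)² = 49/9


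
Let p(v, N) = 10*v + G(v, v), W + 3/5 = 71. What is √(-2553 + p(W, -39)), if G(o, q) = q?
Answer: I*√44465/5 ≈ 42.173*I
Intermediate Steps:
W = 352/5 (W = -⅗ + 71 = 352/5 ≈ 70.400)
p(v, N) = 11*v (p(v, N) = 10*v + v = 11*v)
√(-2553 + p(W, -39)) = √(-2553 + 11*(352/5)) = √(-2553 + 3872/5) = √(-8893/5) = I*√44465/5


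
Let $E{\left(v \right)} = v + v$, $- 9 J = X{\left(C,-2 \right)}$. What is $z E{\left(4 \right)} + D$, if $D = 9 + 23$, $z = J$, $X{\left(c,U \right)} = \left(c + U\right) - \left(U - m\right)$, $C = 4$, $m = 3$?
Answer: $\frac{232}{9} \approx 25.778$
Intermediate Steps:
$X{\left(c,U \right)} = 3 + c$ ($X{\left(c,U \right)} = \left(c + U\right) - \left(-3 + U\right) = \left(U + c\right) - \left(-3 + U\right) = 3 + c$)
$J = - \frac{7}{9}$ ($J = - \frac{3 + 4}{9} = \left(- \frac{1}{9}\right) 7 = - \frac{7}{9} \approx -0.77778$)
$z = - \frac{7}{9} \approx -0.77778$
$D = 32$
$E{\left(v \right)} = 2 v$
$z E{\left(4 \right)} + D = - \frac{7 \cdot 2 \cdot 4}{9} + 32 = \left(- \frac{7}{9}\right) 8 + 32 = - \frac{56}{9} + 32 = \frac{232}{9}$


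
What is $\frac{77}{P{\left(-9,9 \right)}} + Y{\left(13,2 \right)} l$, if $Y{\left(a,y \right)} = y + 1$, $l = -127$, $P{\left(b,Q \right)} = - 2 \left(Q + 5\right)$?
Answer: $- \frac{1535}{4} \approx -383.75$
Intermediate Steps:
$P{\left(b,Q \right)} = -10 - 2 Q$ ($P{\left(b,Q \right)} = - 2 \left(5 + Q\right) = -10 - 2 Q$)
$Y{\left(a,y \right)} = 1 + y$
$\frac{77}{P{\left(-9,9 \right)}} + Y{\left(13,2 \right)} l = \frac{77}{-10 - 18} + \left(1 + 2\right) \left(-127\right) = \frac{77}{-10 - 18} + 3 \left(-127\right) = \frac{77}{-28} - 381 = 77 \left(- \frac{1}{28}\right) - 381 = - \frac{11}{4} - 381 = - \frac{1535}{4}$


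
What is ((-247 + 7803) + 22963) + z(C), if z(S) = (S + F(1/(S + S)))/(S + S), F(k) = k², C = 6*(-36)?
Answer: 2460529944575/80621568 ≈ 30520.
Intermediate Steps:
C = -216
z(S) = (S + 1/(4*S²))/(2*S) (z(S) = (S + (1/(S + S))²)/(S + S) = (S + (1/(2*S))²)/((2*S)) = (S + (1/(2*S))²)*(1/(2*S)) = (S + 1/(4*S²))*(1/(2*S)) = (S + 1/(4*S²))/(2*S))
((-247 + 7803) + 22963) + z(C) = ((-247 + 7803) + 22963) + (½ + (⅛)/(-216)³) = (7556 + 22963) + (½ + (⅛)*(-1/10077696)) = 30519 + (½ - 1/80621568) = 30519 + 40310783/80621568 = 2460529944575/80621568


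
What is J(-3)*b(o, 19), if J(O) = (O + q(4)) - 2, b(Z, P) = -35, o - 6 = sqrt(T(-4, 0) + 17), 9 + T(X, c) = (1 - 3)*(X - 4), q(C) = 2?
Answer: 105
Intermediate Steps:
T(X, c) = -1 - 2*X (T(X, c) = -9 + (1 - 3)*(X - 4) = -9 - 2*(-4 + X) = -9 + (8 - 2*X) = -1 - 2*X)
o = 6 + 2*sqrt(6) (o = 6 + sqrt((-1 - 2*(-4)) + 17) = 6 + sqrt((-1 + 8) + 17) = 6 + sqrt(7 + 17) = 6 + sqrt(24) = 6 + 2*sqrt(6) ≈ 10.899)
J(O) = O (J(O) = (O + 2) - 2 = (2 + O) - 2 = O)
J(-3)*b(o, 19) = -3*(-35) = 105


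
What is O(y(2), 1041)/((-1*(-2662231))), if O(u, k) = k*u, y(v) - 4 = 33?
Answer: 38517/2662231 ≈ 0.014468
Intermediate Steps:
y(v) = 37 (y(v) = 4 + 33 = 37)
O(y(2), 1041)/((-1*(-2662231))) = (1041*37)/((-1*(-2662231))) = 38517/2662231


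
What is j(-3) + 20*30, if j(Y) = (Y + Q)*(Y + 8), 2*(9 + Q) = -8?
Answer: 520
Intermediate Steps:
Q = -13 (Q = -9 + (½)*(-8) = -9 - 4 = -13)
j(Y) = (-13 + Y)*(8 + Y) (j(Y) = (Y - 13)*(Y + 8) = (-13 + Y)*(8 + Y))
j(-3) + 20*30 = (-104 + (-3)² - 5*(-3)) + 20*30 = (-104 + 9 + 15) + 600 = -80 + 600 = 520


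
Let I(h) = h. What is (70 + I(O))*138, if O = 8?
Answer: 10764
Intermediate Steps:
(70 + I(O))*138 = (70 + 8)*138 = 78*138 = 10764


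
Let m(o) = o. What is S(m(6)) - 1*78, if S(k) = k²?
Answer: -42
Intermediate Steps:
S(m(6)) - 1*78 = 6² - 1*78 = 36 - 78 = -42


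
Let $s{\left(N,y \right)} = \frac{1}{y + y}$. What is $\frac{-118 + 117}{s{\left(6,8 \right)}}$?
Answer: $-16$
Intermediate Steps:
$s{\left(N,y \right)} = \frac{1}{2 y}$
$\frac{-118 + 117}{s{\left(6,8 \right)}} = \frac{-118 + 117}{\frac{1}{2} \cdot \frac{1}{8}} = \frac{1}{\frac{1}{2} \cdot \frac{1}{8}} \left(-1\right) = \frac{1}{\frac{1}{16}} \left(-1\right) = 16 \left(-1\right) = -16$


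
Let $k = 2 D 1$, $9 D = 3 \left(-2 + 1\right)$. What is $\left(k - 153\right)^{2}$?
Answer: $\frac{212521}{9} \approx 23613.0$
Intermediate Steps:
$D = - \frac{1}{3}$ ($D = \frac{3 \left(-2 + 1\right)}{9} = \frac{3 \left(-1\right)}{9} = \frac{1}{9} \left(-3\right) = - \frac{1}{3} \approx -0.33333$)
$k = - \frac{2}{3}$ ($k = 2 \left(- \frac{1}{3}\right) 1 = \left(- \frac{2}{3}\right) 1 = - \frac{2}{3} \approx -0.66667$)
$\left(k - 153\right)^{2} = \left(- \frac{2}{3} - 153\right)^{2} = \left(- \frac{461}{3}\right)^{2} = \frac{212521}{9}$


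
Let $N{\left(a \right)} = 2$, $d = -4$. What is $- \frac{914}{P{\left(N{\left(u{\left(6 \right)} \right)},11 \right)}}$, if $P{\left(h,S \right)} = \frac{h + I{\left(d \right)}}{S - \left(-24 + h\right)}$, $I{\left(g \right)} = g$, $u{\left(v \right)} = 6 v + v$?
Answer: $15081$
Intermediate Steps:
$u{\left(v \right)} = 7 v$
$P{\left(h,S \right)} = \frac{-4 + h}{24 + S - h}$ ($P{\left(h,S \right)} = \frac{h - 4}{S - \left(-24 + h\right)} = \frac{-4 + h}{24 + S - h}$)
$- \frac{914}{P{\left(N{\left(u{\left(6 \right)} \right)},11 \right)}} = - \frac{914}{\frac{1}{24 + 11 - 2} \left(-4 + 2\right)} = - \frac{914}{\frac{1}{24 + 11 - 2} \left(-2\right)} = - \frac{914}{\frac{1}{33} \left(-2\right)} = - \frac{914}{- \frac{2}{33}} = \left(-914\right) \left(- \frac{33}{2}\right) = 15081$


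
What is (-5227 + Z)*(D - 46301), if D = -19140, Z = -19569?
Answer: 1622675036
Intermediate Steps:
(-5227 + Z)*(D - 46301) = (-5227 - 19569)*(-19140 - 46301) = -24796*(-65441) = 1622675036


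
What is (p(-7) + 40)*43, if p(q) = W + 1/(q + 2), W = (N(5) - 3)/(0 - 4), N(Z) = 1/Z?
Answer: 3483/2 ≈ 1741.5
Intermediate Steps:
W = 7/10 (W = (1/5 - 3)/(0 - 4) = (⅕ - 3)/(-4) = -14/5*(-¼) = 7/10 ≈ 0.70000)
p(q) = 7/10 + 1/(2 + q) (p(q) = 7/10 + 1/(q + 2) = 7/10 + 1/(2 + q))
(p(-7) + 40)*43 = ((24 + 7*(-7))/(10*(2 - 7)) + 40)*43 = ((⅒)*(24 - 49)/(-5) + 40)*43 = ((⅒)*(-⅕)*(-25) + 40)*43 = (½ + 40)*43 = (81/2)*43 = 3483/2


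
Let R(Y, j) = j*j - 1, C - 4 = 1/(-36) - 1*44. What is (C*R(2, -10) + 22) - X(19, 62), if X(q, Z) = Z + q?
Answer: -16087/4 ≈ -4021.8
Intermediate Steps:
C = -1441/36 (C = 4 + (1/(-36) - 1*44) = 4 + (-1/36 - 44) = 4 - 1585/36 = -1441/36 ≈ -40.028)
R(Y, j) = -1 + j² (R(Y, j) = j² - 1 = -1 + j²)
(C*R(2, -10) + 22) - X(19, 62) = (-1441*(-1 + (-10)²)/36 + 22) - (62 + 19) = (-1441*(-1 + 100)/36 + 22) - 1*81 = (-1441/36*99 + 22) - 81 = (-15851/4 + 22) - 81 = -15763/4 - 81 = -16087/4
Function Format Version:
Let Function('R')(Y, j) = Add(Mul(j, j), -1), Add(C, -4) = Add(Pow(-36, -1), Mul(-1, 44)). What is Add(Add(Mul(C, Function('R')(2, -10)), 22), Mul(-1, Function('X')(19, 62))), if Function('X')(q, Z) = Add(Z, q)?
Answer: Rational(-16087, 4) ≈ -4021.8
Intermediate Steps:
C = Rational(-1441, 36) (C = Add(4, Add(Pow(-36, -1), Mul(-1, 44))) = Add(4, Add(Rational(-1, 36), -44)) = Add(4, Rational(-1585, 36)) = Rational(-1441, 36) ≈ -40.028)
Function('R')(Y, j) = Add(-1, Pow(j, 2)) (Function('R')(Y, j) = Add(Pow(j, 2), -1) = Add(-1, Pow(j, 2)))
Add(Add(Mul(C, Function('R')(2, -10)), 22), Mul(-1, Function('X')(19, 62))) = Add(Add(Mul(Rational(-1441, 36), Add(-1, Pow(-10, 2))), 22), Mul(-1, Add(62, 19))) = Add(Add(Mul(Rational(-1441, 36), Add(-1, 100)), 22), Mul(-1, 81)) = Add(Add(Mul(Rational(-1441, 36), 99), 22), -81) = Add(Add(Rational(-15851, 4), 22), -81) = Add(Rational(-15763, 4), -81) = Rational(-16087, 4)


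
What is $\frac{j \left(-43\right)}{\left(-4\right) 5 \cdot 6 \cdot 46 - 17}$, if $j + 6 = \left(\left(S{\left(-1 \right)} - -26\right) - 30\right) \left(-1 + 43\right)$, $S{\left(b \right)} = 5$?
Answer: $\frac{1548}{5537} \approx 0.27957$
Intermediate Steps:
$j = 36$ ($j = -6 + \left(\left(5 - -26\right) - 30\right) \left(-1 + 43\right) = -6 + \left(\left(5 + 26\right) - 30\right) 42 = -6 + \left(31 - 30\right) 42 = -6 + 1 \cdot 42 = -6 + 42 = 36$)
$\frac{j \left(-43\right)}{\left(-4\right) 5 \cdot 6 \cdot 46 - 17} = \frac{36 \left(-43\right)}{\left(-4\right) 5 \cdot 6 \cdot 46 - 17} = - \frac{1548}{\left(-20\right) 6 \cdot 46 - 17} = - \frac{1548}{\left(-120\right) 46 - 17} = - \frac{1548}{-5520 - 17} = - \frac{1548}{-5537} = \left(-1548\right) \left(- \frac{1}{5537}\right) = \frac{1548}{5537}$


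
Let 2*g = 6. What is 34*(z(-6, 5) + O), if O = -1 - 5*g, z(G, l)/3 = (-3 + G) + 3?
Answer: -1156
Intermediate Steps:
g = 3 (g = (½)*6 = 3)
z(G, l) = 3*G (z(G, l) = 3*((-3 + G) + 3) = 3*G)
O = -16 (O = -1 - 5*3 = -1 - 15 = -16)
34*(z(-6, 5) + O) = 34*(3*(-6) - 16) = 34*(-18 - 16) = 34*(-34) = -1156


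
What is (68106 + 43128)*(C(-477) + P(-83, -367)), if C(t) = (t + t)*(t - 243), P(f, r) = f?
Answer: 76395177498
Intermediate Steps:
C(t) = 2*t*(-243 + t) (C(t) = (2*t)*(-243 + t) = 2*t*(-243 + t))
(68106 + 43128)*(C(-477) + P(-83, -367)) = (68106 + 43128)*(2*(-477)*(-243 - 477) - 83) = 111234*(2*(-477)*(-720) - 83) = 111234*(686880 - 83) = 111234*686797 = 76395177498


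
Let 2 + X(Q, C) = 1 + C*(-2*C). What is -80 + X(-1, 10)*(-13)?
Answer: 2533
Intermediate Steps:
X(Q, C) = -1 - 2*C² (X(Q, C) = -2 + (1 + C*(-2*C)) = -2 + (1 - 2*C²) = -1 - 2*C²)
-80 + X(-1, 10)*(-13) = -80 + (-1 - 2*10²)*(-13) = -80 + (-1 - 2*100)*(-13) = -80 + (-1 - 200)*(-13) = -80 - 201*(-13) = -80 + 2613 = 2533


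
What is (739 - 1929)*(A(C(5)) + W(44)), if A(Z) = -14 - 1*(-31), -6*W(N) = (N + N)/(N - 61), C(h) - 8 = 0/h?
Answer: -63770/3 ≈ -21257.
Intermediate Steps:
C(h) = 8 (C(h) = 8 + 0/h = 8 + 0 = 8)
W(N) = -N/(3*(-61 + N)) (W(N) = -(N + N)/(6*(N - 61)) = -2*N/(6*(-61 + N)) = -N/(3*(-61 + N)))
A(Z) = 17 (A(Z) = -14 + 31 = 17)
(739 - 1929)*(A(C(5)) + W(44)) = (739 - 1929)*(17 - 1*44/(-183 + 3*44)) = -1190*(17 - 1*44/(-183 + 132)) = -1190*(17 - 1*44/(-51)) = -1190*(17 - 1*44*(-1/51)) = -1190*(17 + 44/51) = -1190*911/51 = -63770/3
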